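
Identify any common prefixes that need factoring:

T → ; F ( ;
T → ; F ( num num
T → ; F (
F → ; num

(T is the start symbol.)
Yes, T has productions with common prefix '; F ('

Left-factoring is needed when two productions for the same non-terminal
share a common prefix on the right-hand side.

Productions for T:
  T → ; F ( ;
  T → ; F ( num num
  T → ; F (

Found common prefix '; F (' in productions for T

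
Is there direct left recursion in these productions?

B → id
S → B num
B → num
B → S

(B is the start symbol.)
No direct left recursion

B → id: starts with id
S → B num: starts with B
B → num: starts with num
B → S: starts with S

No direct left recursion found.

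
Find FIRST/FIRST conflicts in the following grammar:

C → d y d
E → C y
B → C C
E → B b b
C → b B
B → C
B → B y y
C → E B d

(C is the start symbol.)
FIRST sets of the non-terminals at (or reachable through a nullable prefix from) the front of some alternative:
  FIRST(E) = { 'b', 'd' }
  FIRST(C) = { 'b', 'd' }
  FIRST(B) = { 'b', 'd' }

Productions for C:
  C → d y d: FIRST = { 'd' }
  C → b B: FIRST = { 'b' }
  C → E B d: FIRST = { 'b', 'd' }
Productions for E:
  E → C y: FIRST = { 'b', 'd' }
  E → B b b: FIRST = { 'b', 'd' }
Productions for B:
  B → C C: FIRST = { 'b', 'd' }
  B → C: FIRST = { 'b', 'd' }
  B → B y y: FIRST = { 'b', 'd' }

Conflict for C: C → d y d and C → E B d
  Overlap: { 'd' }
Conflict for C: C → b B and C → E B d
  Overlap: { 'b' }
Conflict for E: E → C y and E → B b b
  Overlap: { 'b', 'd' }
Conflict for B: B → C C and B → C
  Overlap: { 'b', 'd' }
Conflict for B: B → C C and B → B y y
  Overlap: { 'b', 'd' }
Conflict for B: B → C and B → B y y
  Overlap: { 'b', 'd' }

Answer: Yes. C → d y d / C → E B d on { 'd' }; C → b B / C → E B d on { 'b' }; E → C y / E → B b b on { 'b', 'd' }; B → C C / B → C on { 'b', 'd' }; B → C C / B → B y y on { 'b', 'd' }; B → C / B → B y y on { 'b', 'd' }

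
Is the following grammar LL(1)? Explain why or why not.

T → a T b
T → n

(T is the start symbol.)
A grammar is LL(1) if for each non-terminal N with multiple productions, the predict sets of those productions are pairwise disjoint, where PREDICT(N → α) = (FIRST(α) \ {ε}) ∪ (FOLLOW(N) if α ⇒* ε).

For T:
  PREDICT(T → a T b) = { 'a' }
  PREDICT(T → n) = { 'n' }

All predict sets are disjoint. The grammar IS LL(1).

Answer: Yes, the grammar is LL(1).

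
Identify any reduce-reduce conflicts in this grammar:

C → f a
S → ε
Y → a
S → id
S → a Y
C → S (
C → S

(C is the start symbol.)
No reduce-reduce conflicts

A reduce-reduce conflict occurs when an LR(0) state has two complete items [A → α .] and [B → β .] — both call for a reduction, and with no lookahead the parser cannot choose between them.

Augment with C' → C and build the canonical LR(0) collection (I0 = CLOSURE({[C' → . C]}), then GOTO on every symbol after a dot until no new states appear). It has 10 states:
  I0: { [C → . S (], [C → . S], [C → . f a], [C' → . C], [S → . a Y], [S → . id], [S → .] }  — shift, reduce
  I1: { [C' → C .] }  — accept
  I2: { [C → S . (], [C → S .] }  — shift, reduce
  I3: { [S → a . Y], [Y → . a] }  — shift
  I4: { [C → f . a] }  — shift
  I5: { [S → id .] }  — reduce
  I6: { [C → f a .] }  — reduce
  I7: { [S → a Y .] }  — reduce
  I8: { [Y → a .] }  — reduce
  I9: { [C → S ( .] }  — reduce

No state contains more than one complete item.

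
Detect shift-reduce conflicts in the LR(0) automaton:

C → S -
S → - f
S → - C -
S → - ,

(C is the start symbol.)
No shift-reduce conflicts

A shift-reduce conflict occurs when an LR(0) state has both:
  - a complete (reduce) item [A → α .] (dot at the end), and
  - a shift item [B → β . c γ] (dot before a terminal).

Augment with C' → C and build the canonical LR(0) collection (I0 = CLOSURE({[C' → . C]}), then GOTO on every symbol after a dot until no new states appear). It has 9 states:
  I0: { [C → . S -], [C' → . C], [S → . - ,], [S → . - C -], [S → . - f] }  — shift
  I1: { [C → . S -], [S → - . ,], [S → - . C -], [S → - . f], [S → . - ,], [S → . - C -], [S → . - f] }  — shift
  I2: { [C' → C .] }  — accept
  I3: { [C → S . -] }  — shift
  I4: { [C → S - .] }  — reduce
  I5: { [S → - , .] }  — reduce
  I6: { [S → - C . -] }  — shift
  I7: { [S → - f .] }  — reduce
  I8: { [S → - C - .] }  — reduce

No state contains both a complete item and a shift item.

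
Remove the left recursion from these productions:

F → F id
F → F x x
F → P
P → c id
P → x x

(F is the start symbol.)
F is directly left-recursive. The standard transformation for
  A → A α₁ | ... | A α_m | β₁ | ... | β_n
is
  A  → β₁ A' | ... | β_n A'
  A' → α₁ A' | ... | α_m A' | ε

F → P becomes F → P F'
F → F id becomes F' → id F'
F → F x x becomes F' → x x F'
Add F' → ε

Productions for other non-terminals are unchanged:
  P → c id
  P → x x

Resulting grammar:
F → P F'
F' → id F'
F' → x x F'
F' → ε
P → c id
P → x x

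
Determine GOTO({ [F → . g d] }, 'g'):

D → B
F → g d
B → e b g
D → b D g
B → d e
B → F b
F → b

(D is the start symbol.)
GOTO(I, 'g') = CLOSURE({ [A → αX.β] : [A → α.Xβ] ∈ I, X = 'g' })

Items with dot before 'g', with the dot advanced:
  [F → . g d] → [F → g . d]
Closure adds nothing (no advanced item has the dot before a non-terminal).

GOTO = { [F → g . d] }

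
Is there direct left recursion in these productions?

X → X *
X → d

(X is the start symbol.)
Yes, X is left-recursive

Direct left recursion occurs when N → N α for some non-terminal N (the right-hand side begins with the left-hand side itself).

X → X *: LEFT RECURSIVE (starts with X)
X → d: starts with d

The grammar has direct left recursion on: X.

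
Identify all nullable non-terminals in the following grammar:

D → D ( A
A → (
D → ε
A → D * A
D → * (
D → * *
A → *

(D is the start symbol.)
{ 'D' }

ε-productions: D → ε
So D is immediately nullable.
No further non-terminal can be added: every production for the remaining non-terminals contains a terminal or a non-nullable non-terminal.
Nullable = { 'D' }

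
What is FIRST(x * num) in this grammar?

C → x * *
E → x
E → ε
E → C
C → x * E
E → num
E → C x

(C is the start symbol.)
{ 'x' }

To compute FIRST(x * num), process the symbols left to right:
Symbol x is a terminal. Add 'x' and stop.
FIRST(x * num) = { 'x' }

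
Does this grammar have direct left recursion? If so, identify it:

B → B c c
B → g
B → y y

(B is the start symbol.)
Yes, B is left-recursive

B → B c c: LEFT RECURSIVE (starts with B)
B → g: starts with g
B → y y: starts with y

The grammar has direct left recursion on: B.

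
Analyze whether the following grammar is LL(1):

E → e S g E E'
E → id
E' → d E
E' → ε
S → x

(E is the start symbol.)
Relevant sets:
  FOLLOW(E') = { $, 'd' }

For E:
  PREDICT(E → e S g E E') = { 'e' }
  PREDICT(E → id) = { 'id' }
For E':
  PREDICT(E' → d E) = { 'd' }
  PREDICT(E' → ε) = { $, 'd' }
S has a single production, so nothing to check there.

Conflict found: Predict set conflict for E': { 'd' }
The grammar is NOT LL(1).

Answer: No. Predict set conflict for E': { 'd' }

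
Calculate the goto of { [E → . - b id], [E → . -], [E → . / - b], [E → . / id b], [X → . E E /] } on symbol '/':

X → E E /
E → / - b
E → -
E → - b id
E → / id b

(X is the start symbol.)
GOTO(I, '/') = CLOSURE({ [A → αX.β] : [A → α.Xβ] ∈ I, X = '/' })

Items with dot before '/', with the dot advanced:
  [E → . / - b] → [E → / . - b]
  [E → . / id b] → [E → / . id b]
Closure adds nothing (no advanced item has the dot before a non-terminal).

GOTO = { [E → / . - b], [E → / . id b] }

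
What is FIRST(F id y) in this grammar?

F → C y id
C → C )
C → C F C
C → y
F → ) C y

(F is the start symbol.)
{ ')', 'y' }

FIRST sets of the non-terminals involved (from the grammar, by fixed-point iteration):
  FIRST(F) = { ')', 'y' }

To compute FIRST(F id y), process the symbols left to right:
Symbol F is a non-terminal. Add FIRST(F) \ {ε} = { ')', 'y' }
F is not nullable (ε ∉ FIRST(F)), so stop here.
FIRST(F id y) = { ')', 'y' }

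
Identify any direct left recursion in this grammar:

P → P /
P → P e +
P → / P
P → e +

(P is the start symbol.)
P → P /: LEFT RECURSIVE (starts with P)
P → P e +: LEFT RECURSIVE (starts with P)
P → / P: starts with '/'
P → e +: starts with e

The grammar has direct left recursion on: P.

Answer: Yes, P is left-recursive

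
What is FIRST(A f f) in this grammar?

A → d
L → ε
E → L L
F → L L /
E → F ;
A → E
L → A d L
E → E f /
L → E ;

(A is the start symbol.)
FIRST sets of the non-terminals involved (from the grammar, by fixed-point iteration):
  FIRST(A) = { '/', ';', 'd', 'f', ε }

To compute FIRST(A f f), process the symbols left to right:
Symbol A is a non-terminal. Add FIRST(A) \ {ε} = { '/', ';', 'd', 'f' }
A is nullable (ε ∈ FIRST(A)), continue to the next symbol.
Symbol f is a terminal. Add 'f' and stop.
FIRST(A f f) = { '/', ';', 'd', 'f' }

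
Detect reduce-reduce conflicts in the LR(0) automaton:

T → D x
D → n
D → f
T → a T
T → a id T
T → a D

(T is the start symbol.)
No reduce-reduce conflicts

A reduce-reduce conflict occurs when an LR(0) state has two complete items [A → α .] and [B → β .] — both call for a reduction, and with no lookahead the parser cannot choose between them.

Augment with T' → T and build the canonical LR(0) collection (I0 = CLOSURE({[T' → . T]}), then GOTO on every symbol after a dot until no new states appear). It has 11 states:
  I0: { [D → . f], [D → . n], [T → . D x], [T → . a D], [T → . a T], [T → . a id T], [T' → . T] }  — shift
  I1: { [T → D . x] }  — shift
  I2: { [T' → T .] }  — accept
  I3: { [D → . f], [D → . n], [T → . D x], [T → . a D], [T → . a T], [T → . a id T], [T → a . D], [T → a . T], [T → a . id T] }  — shift
  I4: { [D → f .] }  — reduce
  I5: { [D → n .] }  — reduce
  I6: { [T → D . x], [T → a D .] }  — shift, reduce
  I7: { [T → a T .] }  — reduce
  I8: { [D → . f], [D → . n], [T → . D x], [T → . a D], [T → . a T], [T → . a id T], [T → a id . T] }  — shift
  I9: { [T → a id T .] }  — reduce
  I10: { [T → D x .] }  — reduce

No state contains more than one complete item.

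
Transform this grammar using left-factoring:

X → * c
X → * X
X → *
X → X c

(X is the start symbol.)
X → * X'
X' → c
X' → X
X' → ε
X → X c

Left-factoring transforms A → αβ₁ | αβ₂ into A → αA' and A' → β₁ | β₂
(α is the longest common prefix among the alternatives). Repeat until
no nonterminal has two alternatives with a common prefix.

Round 1: X has alternatives sharing prefix '*'. Introduce X': X → * X'
  Add: X' → c
  Add: X' → X
  Add: X' → ε

No remaining common prefixes — done.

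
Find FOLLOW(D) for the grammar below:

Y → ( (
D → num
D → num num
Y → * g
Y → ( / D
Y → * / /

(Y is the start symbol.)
{ $ }

To compute FOLLOW(D), find every occurrence of D on a right-hand side N → α D β: add FIRST(β) \ {ε}, and if β is empty or nullable also add FOLLOW(N). Iterate to a fixed point.

In Y → ( / D: D is at the end, add FOLLOW(Y)

The FOLLOW sets referred to above (computed the same way, to a fixed point):
  FOLLOW(Y) = { $ }

Taking the union: FOLLOW(D) = { $ }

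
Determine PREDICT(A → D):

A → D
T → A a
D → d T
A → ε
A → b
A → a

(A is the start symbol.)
{ 'd' }

PREDICT(A → D) = (FIRST(RHS) \ {ε}) ∪ (FOLLOW(A) if ε ∈ FIRST(RHS), i.e. RHS ⇒* ε)
FIRST(D) = { 'd' }
FIRST(D) = { 'd' }
ε ∉ FIRST(D), so FOLLOW(A) is not added.
PREDICT(A → D) = { 'd' }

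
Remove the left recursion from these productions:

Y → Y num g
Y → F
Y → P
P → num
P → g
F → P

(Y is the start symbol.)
Y → F Y'
Y → P Y'
Y' → num g Y'
Y' → ε
P → num
P → g
F → P

Y is directly left-recursive. The standard transformation for
  A → A α₁ | ... | A α_m | β₁ | ... | β_n
is
  A  → β₁ A' | ... | β_n A'
  A' → α₁ A' | ... | α_m A' | ε

Y → F becomes Y → F Y'
Y → P becomes Y → P Y'
Y → Y num g becomes Y' → num g Y'
Add Y' → ε

Productions for other non-terminals are unchanged:
  P → num
  P → g
  F → P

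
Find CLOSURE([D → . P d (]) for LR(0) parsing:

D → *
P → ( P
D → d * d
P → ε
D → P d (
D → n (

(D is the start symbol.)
{ [D → . P d (], [P → . ( P], [P → .] }

Start with: [D → . P d (]
  [D → . P d (] has the dot before P: add [P → . ( P], [P → .]
No further items can be added.

CLOSURE = { [D → . P d (], [P → . ( P], [P → .] }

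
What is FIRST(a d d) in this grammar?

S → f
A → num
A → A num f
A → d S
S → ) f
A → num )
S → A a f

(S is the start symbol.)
To compute FIRST(a d d), process the symbols left to right:
Symbol a is a terminal. Add 'a' and stop.
FIRST(a d d) = { 'a' }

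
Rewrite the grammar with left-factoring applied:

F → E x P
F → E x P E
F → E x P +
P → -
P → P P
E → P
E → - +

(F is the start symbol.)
F → E x P F'
F' → ε
F' → E
F' → +
P → -
P → P P
E → P
E → - +

Left-factoring transforms A → αβ₁ | αβ₂ into A → αA' and A' → β₁ | β₂
(α is the longest common prefix among the alternatives). Repeat until
no nonterminal has two alternatives with a common prefix.

Round 1: F has alternatives sharing prefix 'E x P'. Introduce F': F → E x P F'
  Add: F' → ε
  Add: F' → E
  Add: F' → +

No remaining common prefixes — done.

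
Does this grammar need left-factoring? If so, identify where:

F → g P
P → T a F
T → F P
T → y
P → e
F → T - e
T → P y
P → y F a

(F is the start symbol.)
No, left-factoring is not needed

Left-factoring is needed when two productions for the same non-terminal
share a common prefix on the right-hand side.

Productions for F:
  F → g P
  F → T - e
Productions for P:
  P → T a F
  P → e
  P → y F a
Productions for T:
  T → F P
  T → y
  T → P y

No common prefixes found.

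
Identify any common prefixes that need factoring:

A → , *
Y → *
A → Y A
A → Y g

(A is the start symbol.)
Left-factoring is needed when two productions for the same non-terminal
share a common prefix on the right-hand side.

Productions for A:
  A → , *
  A → Y A
  A → Y g

Found common prefix 'Y' in productions for A

Answer: Yes, A has productions with common prefix 'Y'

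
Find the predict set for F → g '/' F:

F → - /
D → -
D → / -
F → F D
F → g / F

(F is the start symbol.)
{ 'g' }

PREDICT(F → g '/' F) = (FIRST(RHS) \ {ε}) ∪ (FOLLOW(F) if ε ∈ FIRST(RHS), i.e. RHS ⇒* ε)
FIRST(g '/' F) = { 'g' }
ε ∉ FIRST(g '/' F), so FOLLOW(F) is not added.
PREDICT(F → g '/' F) = { 'g' }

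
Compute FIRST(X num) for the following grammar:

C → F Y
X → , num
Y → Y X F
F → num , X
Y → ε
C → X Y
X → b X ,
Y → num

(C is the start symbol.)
FIRST sets of the non-terminals involved (from the grammar, by fixed-point iteration):
  FIRST(X) = { ',', 'b' }

To compute FIRST(X num), process the symbols left to right:
Symbol X is a non-terminal. Add FIRST(X) \ {ε} = { ',', 'b' }
X is not nullable (ε ∉ FIRST(X)), so stop here.
FIRST(X num) = { ',', 'b' }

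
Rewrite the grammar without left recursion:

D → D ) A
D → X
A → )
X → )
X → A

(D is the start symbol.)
D → X D'
D' → ) A D'
D' → ε
A → )
X → )
X → A

D is directly left-recursive. The standard transformation for
  A → A α₁ | ... | A α_m | β₁ | ... | β_n
is
  A  → β₁ A' | ... | β_n A'
  A' → α₁ A' | ... | α_m A' | ε

D → X becomes D → X D'
D → D ) A becomes D' → ) A D'
Add D' → ε

Productions for other non-terminals are unchanged:
  A → )
  X → )
  X → A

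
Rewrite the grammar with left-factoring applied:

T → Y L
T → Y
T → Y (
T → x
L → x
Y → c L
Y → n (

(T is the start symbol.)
T → Y T'
T' → L
T' → ε
T' → (
T → x
L → x
Y → c L
Y → n (

Left-factoring transforms A → αβ₁ | αβ₂ into A → αA' and A' → β₁ | β₂
(α is the longest common prefix among the alternatives). Repeat until
no nonterminal has two alternatives with a common prefix.

Round 1: T has alternatives sharing prefix 'Y'. Introduce T': T → Y T'
  Add: T' → L
  Add: T' → ε
  Add: T' → (

No remaining common prefixes — done.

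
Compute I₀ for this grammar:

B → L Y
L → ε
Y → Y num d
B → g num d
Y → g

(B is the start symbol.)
{ [B → . L Y], [B → . g num d], [B' → . B], [L → .] }

First, augment the grammar with B' → B
I₀ = CLOSURE({ [B' → . B] }):
  [B' → . B] has the dot before B: add [B → . L Y], [B → . g num d]
  [B → . L Y] has the dot before L: add [L → .]
No further items can be added.

I₀ = { [B → . L Y], [B → . g num d], [B' → . B], [L → .] }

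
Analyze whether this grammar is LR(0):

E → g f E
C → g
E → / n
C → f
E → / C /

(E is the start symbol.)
A grammar is LR(0) if no state in the canonical LR(0) collection has:
  - both a shift item (dot before a terminal) and a complete item (shift-reduce conflict), or
  - two or more complete items (reduce-reduce conflict; the accept item [E' → E .] counts as a complete item here).

Augment with E' → E and build the canonical LR(0) collection (I0 = CLOSURE({[E' → . E]}), then GOTO on every symbol after a dot until no new states appear). It has 11 states:
  I0: { [E → . / C /], [E → . / n], [E → . g f E], [E' → . E] }  — shift
  I1: { [C → . f], [C → . g], [E → / . C /], [E → / . n] }  — shift
  I2: { [E' → E .] }  — accept
  I3: { [E → g . f E] }  — shift
  I4: { [E → . / C /], [E → . / n], [E → . g f E], [E → g f . E] }  — shift
  I5: { [E → g f E .] }  — reduce
  I6: { [E → / C . /] }  — shift
  I7: { [C → f .] }  — reduce
  I8: { [C → g .] }  — reduce
  I9: { [E → / n .] }  — reduce
  I10: { [E → / C / .] }  — reduce

Every state is either a pure shift/goto state or contains exactly one complete item and nothing to shift — no conflicts. The grammar is LR(0).

Answer: Yes, the grammar is LR(0)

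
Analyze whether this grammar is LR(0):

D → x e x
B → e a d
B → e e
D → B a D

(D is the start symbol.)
Augment with D' → D and build the canonical LR(0) collection (I0 = CLOSURE({[D' → . D]}), then GOTO on every symbol after a dot until no new states appear). It has 12 states:
  I0: { [B → . e a d], [B → . e e], [D → . B a D], [D → . x e x], [D' → . D] }  — shift
  I1: { [D → B . a D] }  — shift
  I2: { [D' → D .] }  — accept
  I3: { [B → e . a d], [B → e . e] }  — shift
  I4: { [D → x . e x] }  — shift
  I5: { [D → x e . x] }  — shift
  I6: { [D → x e x .] }  — reduce
  I7: { [B → e a . d] }  — shift
  I8: { [B → e e .] }  — reduce
  I9: { [B → e a d .] }  — reduce
  I10: { [B → . e a d], [B → . e e], [D → . B a D], [D → . x e x], [D → B a . D] }  — shift
  I11: { [D → B a D .] }  — reduce

Every state is either a pure shift/goto state or contains exactly one complete item and nothing to shift — no conflicts. The grammar is LR(0).

Answer: Yes, the grammar is LR(0)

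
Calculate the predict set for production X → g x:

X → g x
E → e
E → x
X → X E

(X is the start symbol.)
PREDICT(X → g x) = (FIRST(RHS) \ {ε}) ∪ (FOLLOW(X) if ε ∈ FIRST(RHS), i.e. RHS ⇒* ε)
FIRST(g x) = { 'g' }
ε ∉ FIRST(g x), so FOLLOW(X) is not added.
PREDICT(X → g x) = { 'g' }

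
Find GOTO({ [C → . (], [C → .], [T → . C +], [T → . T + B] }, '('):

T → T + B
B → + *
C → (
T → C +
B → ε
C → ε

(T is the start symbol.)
GOTO(I, '(') = CLOSURE({ [A → αX.β] : [A → α.Xβ] ∈ I, X = '(' })

Items with dot before '(', with the dot advanced:
  [C → . (] → [C → ( .]
Closure adds nothing (no advanced item has the dot before a non-terminal).

GOTO = { [C → ( .] }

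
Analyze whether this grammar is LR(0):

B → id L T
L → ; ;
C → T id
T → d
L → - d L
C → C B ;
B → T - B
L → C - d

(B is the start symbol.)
A grammar is LR(0) if no state in the canonical LR(0) collection has:
  - both a shift item (dot before a terminal) and a complete item (shift-reduce conflict), or
  - two or more complete items (reduce-reduce conflict; the accept item [B' → B .] counts as a complete item here).

Augment with B' → B and build the canonical LR(0) collection (I0 = CLOSURE({[B' → . B]}), then GOTO on every symbol after a dot until no new states appear). It has 21 states:
  I0: { [B → . T - B], [B → . id L T], [B' → . B], [T → . d] }  — shift
  I1: { [B' → B .] }  — accept
  I2: { [B → T . - B] }  — shift
  I3: { [T → d .] }  — reduce
  I4: { [B → id . L T], [C → . C B ;], [C → . T id], [L → . - d L], [L → . ; ;], [L → . C - d], [T → . d] }  — shift
  I5: { [L → - . d L] }  — shift
  I6: { [L → ; . ;] }  — shift
  I7: { [B → . T - B], [B → . id L T], [C → C . B ;], [L → C . - d], [T → . d] }  — shift
  I8: { [B → id L . T], [T → . d] }  — shift
  I9: { [C → T . id] }  — shift
  I10: { [C → T id .] }  — reduce
  I11: { [B → id L T .] }  — reduce
  I12: { [L → C - . d] }  — shift
  I13: { [C → C B . ;] }  — shift
  I14: { [C → C B ; .] }  — reduce
  I15: { [L → C - d .] }  — reduce
  I16: { [L → ; ; .] }  — reduce
  I17: { [C → . C B ;], [C → . T id], [L → - d . L], [L → . - d L], [L → . ; ;], [L → . C - d], [T → . d] }  — shift
  I18: { [L → - d L .] }  — reduce
  I19: { [B → . T - B], [B → . id L T], [B → T - . B], [T → . d] }  — shift
  I20: { [B → T - B .] }  — reduce

Every state is either a pure shift/goto state or contains exactly one complete item and nothing to shift — no conflicts. The grammar is LR(0).

Answer: Yes, the grammar is LR(0)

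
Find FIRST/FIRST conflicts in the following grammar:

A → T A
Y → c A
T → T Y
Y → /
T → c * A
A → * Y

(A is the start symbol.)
Yes. T → T Y / T → c '*' A on { 'c' }

FIRST sets of the non-terminals at (or reachable through a nullable prefix from) the front of some alternative:
  FIRST(T) = { 'c' }

Productions for A:
  A → T A: FIRST = { 'c' }
  A → * Y: FIRST = { '*' }
Productions for Y:
  Y → c A: FIRST = { 'c' }
  Y → /: FIRST = { '/' }
Productions for T:
  T → T Y: FIRST = { 'c' }
  T → c * A: FIRST = { 'c' }

Conflict for T: T → T Y and T → c * A
  Overlap: { 'c' }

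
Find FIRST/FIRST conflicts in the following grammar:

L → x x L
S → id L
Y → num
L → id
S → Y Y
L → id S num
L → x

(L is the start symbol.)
FIRST sets of the non-terminals at (or reachable through a nullable prefix from) the front of some alternative:
  FIRST(Y) = { 'num' }

Productions for L:
  L → x x L: FIRST = { 'x' }
  L → id: FIRST = { 'id' }
  L → id S num: FIRST = { 'id' }
  L → x: FIRST = { 'x' }
Productions for S:
  S → id L: FIRST = { 'id' }
  S → Y Y: FIRST = { 'num' }
Y has only one production, so no FIRST/FIRST conflict is possible there.

Conflict for L: L → x x L and L → x
  Overlap: { 'x' }
Conflict for L: L → id and L → id S num
  Overlap: { 'id' }

Answer: Yes. L → x x L / L → x on { 'x' }; L → id / L → id S num on { 'id' }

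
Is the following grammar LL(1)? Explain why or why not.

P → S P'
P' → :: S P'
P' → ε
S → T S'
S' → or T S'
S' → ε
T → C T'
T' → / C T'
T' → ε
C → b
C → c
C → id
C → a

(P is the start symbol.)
Relevant sets:
  FOLLOW(P') = { $ }
  FOLLOW(S') = { $, '::' }
  FOLLOW(T') = { $, '::', 'or' }

For P':
  PREDICT(P' → :: S P') = { '::' }
  PREDICT(P' → ε) = { $ }
For S':
  PREDICT(S' → or T S') = { 'or' }
  PREDICT(S' → ε) = { $, '::' }
For T':
  PREDICT(T' → '/' C T') = { '/' }
  PREDICT(T' → ε) = { $, '::', 'or' }
For C:
  PREDICT(C → b) = { 'b' }
  PREDICT(C → c) = { 'c' }
  PREDICT(C → id) = { 'id' }
  PREDICT(C → a) = { 'a' }
P, S, T have a single production, so nothing to check there.

All predict sets are disjoint. The grammar IS LL(1).

Answer: Yes, the grammar is LL(1).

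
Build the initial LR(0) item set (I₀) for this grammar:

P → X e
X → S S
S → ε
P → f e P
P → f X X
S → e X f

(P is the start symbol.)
First, augment the grammar with P' → P
I₀ = CLOSURE({ [P' → . P] }):
  [P' → . P] has the dot before P: add [P → . X e], [P → . f e P], [P → . f X X]
  [P → . X e] has the dot before X: add [X → . S S]
  [X → . S S] has the dot before S: add [S → .], [S → . e X f]
No further items can be added.

I₀ = { [P → . X e], [P → . f X X], [P → . f e P], [P' → . P], [S → . e X f], [S → .], [X → . S S] }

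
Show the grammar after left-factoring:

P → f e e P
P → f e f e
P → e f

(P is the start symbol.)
Left-factoring transforms A → αβ₁ | αβ₂ into A → αA' and A' → β₁ | β₂
(α is the longest common prefix among the alternatives). Repeat until
no nonterminal has two alternatives with a common prefix.

Round 1: P has alternatives sharing prefix 'f e'. Introduce P': P → f e P'
  Add: P' → e P
  Add: P' → f e

No remaining common prefixes — done.

Resulting grammar:
P → f e P'
P' → e P
P' → f e
P → e f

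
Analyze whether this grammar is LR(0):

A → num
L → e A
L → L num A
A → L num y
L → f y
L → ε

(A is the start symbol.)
Augment with A' → A and build the canonical LR(0) collection (I0 = CLOSURE({[A' → . A]}), then GOTO on every symbol after a dot until no new states appear). It has 11 states:
  I0: { [A → . L num y], [A → . num], [A' → . A], [L → . L num A], [L → . e A], [L → . f y], [L → .] }  — shift, reduce
  I1: { [A' → A .] }  — accept
  I2: { [A → L . num y], [L → L . num A] }  — shift
  I3: { [A → . L num y], [A → . num], [L → . L num A], [L → . e A], [L → . f y], [L → .], [L → e . A] }  — shift, reduce
  I4: { [L → f . y] }  — shift
  I5: { [A → num .] }  — reduce
  I6: { [L → f y .] }  — reduce
  I7: { [L → e A .] }  — reduce
  I8: { [A → . L num y], [A → . num], [A → L num . y], [L → . L num A], [L → . e A], [L → . f y], [L → .], [L → L num . A] }  — shift, reduce
  I9: { [L → L num A .] }  — reduce
  I10: { [A → L num y .] }  — reduce

Conflict in state I0:
  Shift-reduce conflict between [L → .] and [A → . num]
So the grammar is NOT LR(0).

Answer: No. Shift-reduce conflict between [L → .] and [A → . num]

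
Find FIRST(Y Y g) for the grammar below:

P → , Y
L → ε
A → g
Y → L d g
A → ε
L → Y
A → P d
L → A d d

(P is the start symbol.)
{ ',', 'd', 'g' }

FIRST sets of the non-terminals involved (from the grammar, by fixed-point iteration):
  FIRST(Y) = { ',', 'd', 'g' }

To compute FIRST(Y Y g), process the symbols left to right:
Symbol Y is a non-terminal. Add FIRST(Y) \ {ε} = { ',', 'd', 'g' }
Y is not nullable (ε ∉ FIRST(Y)), so stop here.
FIRST(Y Y g) = { ',', 'd', 'g' }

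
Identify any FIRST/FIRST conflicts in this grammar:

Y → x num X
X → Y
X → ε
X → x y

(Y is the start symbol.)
A FIRST/FIRST conflict occurs when two productions N → α and N → β for the same non-terminal have FIRST(α) ∩ FIRST(β) ≠ ∅ (with ε ∈ FIRST of a nullable right-hand side, so two nullable alternatives also conflict).

FIRST sets of the non-terminals at (or reachable through a nullable prefix from) the front of some alternative:
  FIRST(Y) = { 'x' }

Productions for X:
  X → Y: FIRST = { 'x' }
  X → ε: FIRST = { ε }
  X → x y: FIRST = { 'x' }
Y has only one production, so no FIRST/FIRST conflict is possible there.

Conflict for X: X → Y and X → x y
  Overlap: { 'x' }

Answer: Yes. X → Y / X → x y on { 'x' }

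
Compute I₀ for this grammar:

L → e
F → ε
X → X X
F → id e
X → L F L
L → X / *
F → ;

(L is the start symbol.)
{ [L → . X / *], [L → . e], [L' → . L], [X → . L F L], [X → . X X] }

First, augment the grammar with L' → L
I₀ = CLOSURE({ [L' → . L] }):
  [L' → . L] has the dot before L: add [L → . e], [L → . X / *]
  [L → . X / *] has the dot before X: add [X → . X X], [X → . L F L]
No further items can be added.

I₀ = { [L → . X / *], [L → . e], [L' → . L], [X → . L F L], [X → . X X] }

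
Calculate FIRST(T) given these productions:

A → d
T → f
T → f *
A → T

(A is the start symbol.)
To compute FIRST(T), examine every production with T on the left-hand side, reading each right-hand side left to right until a non-nullable symbol is reached.

From T → f:
  - f is a terminal: add 'f' and stop
From T → f *:
  - f is a terminal: add 'f' and stop

Collecting: FIRST(T) = { 'f' }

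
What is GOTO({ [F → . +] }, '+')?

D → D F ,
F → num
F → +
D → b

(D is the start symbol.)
GOTO(I, '+') = CLOSURE({ [A → αX.β] : [A → α.Xβ] ∈ I, X = '+' })

Items with dot before '+', with the dot advanced:
  [F → . +] → [F → + .]
Closure adds nothing (no advanced item has the dot before a non-terminal).

GOTO = { [F → + .] }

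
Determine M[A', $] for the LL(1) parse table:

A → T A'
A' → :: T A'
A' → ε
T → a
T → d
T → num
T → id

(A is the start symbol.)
A' → ε

To find M[A', $], we find productions for A' where $ is in the predict set (PREDICT(N → α) = (FIRST(α) \ {ε}) ∪ (FOLLOW(N) if α ⇒* ε)).

Relevant sets:
  FOLLOW(A') = { $ }

A' → :: T A': PREDICT = { '::' }
A' → ε: PREDICT = { $ }
  $ is in predict set, so this production goes in M[A', $]

M[A', $] = A' → ε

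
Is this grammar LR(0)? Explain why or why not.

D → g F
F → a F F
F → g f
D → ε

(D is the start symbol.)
A grammar is LR(0) if no state in the canonical LR(0) collection has:
  - both a shift item (dot before a terminal) and a complete item (shift-reduce conflict), or
  - two or more complete items (reduce-reduce conflict; the accept item [D' → D .] counts as a complete item here).

Augment with D' → D and build the canonical LR(0) collection (I0 = CLOSURE({[D' → . D]}), then GOTO on every symbol after a dot until no new states appear). It has 9 states:
  I0: { [D → . g F], [D → .], [D' → . D] }  — shift, reduce
  I1: { [D' → D .] }  — accept
  I2: { [D → g . F], [F → . a F F], [F → . g f] }  — shift
  I3: { [D → g F .] }  — reduce
  I4: { [F → . a F F], [F → . g f], [F → a . F F] }  — shift
  I5: { [F → g . f] }  — shift
  I6: { [F → g f .] }  — reduce
  I7: { [F → . a F F], [F → . g f], [F → a F . F] }  — shift
  I8: { [F → a F F .] }  — reduce

Conflict in state I0:
  Shift-reduce conflict between [D → .] and [D → . g F]
So the grammar is NOT LR(0).

Answer: No. Shift-reduce conflict between [D → .] and [D → . g F]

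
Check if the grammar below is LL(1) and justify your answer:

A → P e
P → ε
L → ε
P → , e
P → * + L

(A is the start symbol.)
Yes, the grammar is LL(1).

A grammar is LL(1) if for each non-terminal N with multiple productions, the predict sets of those productions are pairwise disjoint, where PREDICT(N → α) = (FIRST(α) \ {ε}) ∪ (FOLLOW(N) if α ⇒* ε).

Relevant sets:
  FOLLOW(P) = { 'e' }

For P:
  PREDICT(P → ε) = { 'e' }
  PREDICT(P → ',' e) = { ',' }
  PREDICT(P → '*' '+' L) = { '*' }
A, L have a single production, so nothing to check there.

All predict sets are disjoint. The grammar IS LL(1).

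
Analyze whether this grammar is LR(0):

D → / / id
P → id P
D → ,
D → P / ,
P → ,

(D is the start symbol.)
A grammar is LR(0) if no state in the canonical LR(0) collection has:
  - both a shift item (dot before a terminal) and a complete item (shift-reduce conflict), or
  - two or more complete items (reduce-reduce conflict; the accept item [D' → D .] counts as a complete item here).

Augment with D' → D and build the canonical LR(0) collection (I0 = CLOSURE({[D' → . D]}), then GOTO on every symbol after a dot until no new states appear). It has 12 states:
  I0: { [D → . ,], [D → . / / id], [D → . P / ,], [D' → . D], [P → . ,], [P → . id P] }  — shift
  I1: { [D → , .], [P → , .] }  — 2 reduces
  I2: { [D → / . / id] }  — shift
  I3: { [D' → D .] }  — accept
  I4: { [D → P . / ,] }  — shift
  I5: { [P → . ,], [P → . id P], [P → id . P] }  — shift
  I6: { [P → , .] }  — reduce
  I7: { [P → id P .] }  — reduce
  I8: { [D → P / . ,] }  — shift
  I9: { [D → P / , .] }  — reduce
  I10: { [D → / / . id] }  — shift
  I11: { [D → / / id .] }  — reduce

Conflict in state I1:
  Reduce-reduce conflict: [D → , .] and [P → , .]
So the grammar is NOT LR(0).

Answer: No. Reduce-reduce conflict: [D → , .] and [P → , .]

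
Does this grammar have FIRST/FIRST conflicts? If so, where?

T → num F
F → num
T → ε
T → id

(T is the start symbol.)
Productions for T:
  T → num F: FIRST = { 'num' }
  T → ε: FIRST = { ε }
  T → id: FIRST = { 'id' }
F has only one production, so no FIRST/FIRST conflict is possible there.

All alternatives of each non-terminal have pairwise disjoint FIRST sets.

Answer: No FIRST/FIRST conflicts.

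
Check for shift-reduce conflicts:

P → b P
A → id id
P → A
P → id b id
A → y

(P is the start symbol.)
No shift-reduce conflicts

Augment with P' → P and build the canonical LR(0) collection (I0 = CLOSURE({[P' → . P]}), then GOTO on every symbol after a dot until no new states appear). It has 10 states:
  I0: { [A → . id id], [A → . y], [P → . A], [P → . b P], [P → . id b id], [P' → . P] }  — shift
  I1: { [P → A .] }  — reduce
  I2: { [P' → P .] }  — accept
  I3: { [A → . id id], [A → . y], [P → . A], [P → . b P], [P → . id b id], [P → b . P] }  — shift
  I4: { [A → id . id], [P → id . b id] }  — shift
  I5: { [A → y .] }  — reduce
  I6: { [P → id b . id] }  — shift
  I7: { [A → id id .] }  — reduce
  I8: { [P → id b id .] }  — reduce
  I9: { [P → b P .] }  — reduce

No state contains both a complete item and a shift item.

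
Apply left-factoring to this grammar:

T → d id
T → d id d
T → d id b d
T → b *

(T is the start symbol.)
Left-factoring transforms A → αβ₁ | αβ₂ into A → αA' and A' → β₁ | β₂
(α is the longest common prefix among the alternatives). Repeat until
no nonterminal has two alternatives with a common prefix.

Round 1: T has alternatives sharing prefix 'd id'. Introduce T': T → d id T'
  Add: T' → ε
  Add: T' → d
  Add: T' → b d

No remaining common prefixes — done.

Resulting grammar:
T → d id T'
T' → ε
T' → d
T' → b d
T → b *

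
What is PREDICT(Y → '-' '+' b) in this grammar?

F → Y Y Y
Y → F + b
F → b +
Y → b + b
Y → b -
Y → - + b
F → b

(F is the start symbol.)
{ '-' }

PREDICT(Y → '-' '+' b) = (FIRST(RHS) \ {ε}) ∪ (FOLLOW(Y) if ε ∈ FIRST(RHS), i.e. RHS ⇒* ε)
FIRST('-' '+' b) = { '-' }
ε ∉ FIRST('-' '+' b), so FOLLOW(Y) is not added.
PREDICT(Y → '-' '+' b) = { '-' }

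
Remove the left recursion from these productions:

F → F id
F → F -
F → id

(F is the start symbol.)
F is directly left-recursive. The standard transformation for
  A → A α₁ | ... | A α_m | β₁ | ... | β_n
is
  A  → β₁ A' | ... | β_n A'
  A' → α₁ A' | ... | α_m A' | ε

F → id becomes F → id F'
F → F id becomes F' → id F'
F → F - becomes F' → - F'
Add F' → ε

Resulting grammar:
F → id F'
F' → id F'
F' → - F'
F' → ε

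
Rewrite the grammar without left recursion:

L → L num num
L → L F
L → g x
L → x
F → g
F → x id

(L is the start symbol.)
L is directly left-recursive. The standard transformation for
  A → A α₁ | ... | A α_m | β₁ | ... | β_n
is
  A  → β₁ A' | ... | β_n A'
  A' → α₁ A' | ... | α_m A' | ε

L → g x becomes L → g x L'
L → x becomes L → x L'
L → L num num becomes L' → num num L'
L → L F becomes L' → F L'
Add L' → ε

Productions for other non-terminals are unchanged:
  F → g
  F → x id

Resulting grammar:
L → g x L'
L → x L'
L' → num num L'
L' → F L'
L' → ε
F → g
F → x id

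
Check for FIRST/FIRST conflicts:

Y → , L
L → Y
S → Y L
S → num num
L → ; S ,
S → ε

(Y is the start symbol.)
No FIRST/FIRST conflicts.

A FIRST/FIRST conflict occurs when two productions N → α and N → β for the same non-terminal have FIRST(α) ∩ FIRST(β) ≠ ∅ (with ε ∈ FIRST of a nullable right-hand side, so two nullable alternatives also conflict).

FIRST sets of the non-terminals at (or reachable through a nullable prefix from) the front of some alternative:
  FIRST(Y) = { ',' }

Productions for L:
  L → Y: FIRST = { ',' }
  L → ; S ,: FIRST = { ';' }
Productions for S:
  S → Y L: FIRST = { ',' }
  S → num num: FIRST = { 'num' }
  S → ε: FIRST = { ε }
Y has only one production, so no FIRST/FIRST conflict is possible there.

All alternatives of each non-terminal have pairwise disjoint FIRST sets.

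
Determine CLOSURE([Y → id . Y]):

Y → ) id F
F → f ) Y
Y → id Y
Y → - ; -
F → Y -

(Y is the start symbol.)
{ [Y → . ) id F], [Y → . - ; -], [Y → . id Y], [Y → id . Y] }

Start with: [Y → id . Y]
  [Y → id . Y] has the dot before Y: add [Y → . ) id F], [Y → . id Y], [Y → . - ; -]
No further items can be added.

CLOSURE = { [Y → . ) id F], [Y → . - ; -], [Y → . id Y], [Y → id . Y] }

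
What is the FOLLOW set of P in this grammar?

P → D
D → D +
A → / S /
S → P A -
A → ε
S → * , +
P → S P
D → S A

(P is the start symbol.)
{ $, '-', '/' }

To compute FOLLOW(P), find every occurrence of P on a right-hand side N → α P β: add FIRST(β) \ {ε}, and if β is empty or nullable also add FOLLOW(N). Iterate to a fixed point.

P is the start symbol, so $ ∈ FOLLOW(P).
In S → P A -: P is followed by A '-', add FIRST(A '-') \ {ε} = { '-', '/' }
In P → S P: P is at the end; this adds FOLLOW(P) to itself — nothing new

Taking the union: FOLLOW(P) = { $, '-', '/' }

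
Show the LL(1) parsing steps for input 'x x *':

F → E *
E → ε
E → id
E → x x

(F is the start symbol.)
Stack is shown with the top on the left.

Stack    Input    Action
------------------------
F $      x x * $  output F → E *
E * $    x x * $  output E → x x
x x * $  x x * $  match 'x'
x * $    x * $    match 'x'
* $      * $      match '*'
$        $        accept

The string is accepted.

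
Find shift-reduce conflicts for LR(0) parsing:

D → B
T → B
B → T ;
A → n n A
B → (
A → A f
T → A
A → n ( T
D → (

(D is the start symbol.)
Augment with D' → D and build the canonical LR(0) collection (I0 = CLOSURE({[D' → . D]}), then GOTO on every symbol after a dot until no new states appear). It has 15 states:
  I0: { [A → . A f], [A → . n ( T], [A → . n n A], [B → . (], [B → . T ;], [D → . (], [D → . B], [D' → . D], [T → . A], [T → . B] }  — shift
  I1: { [B → ( .], [D → ( .] }  — 2 reduces
  I2: { [A → A . f], [T → A .] }  — shift, reduce
  I3: { [D → B .], [T → B .] }  — 2 reduces
  I4: { [D' → D .] }  — accept
  I5: { [B → T . ;] }  — shift
  I6: { [A → n . ( T], [A → n . n A] }  — shift
  I7: { [A → . A f], [A → . n ( T], [A → . n n A], [A → n ( . T], [B → . (], [B → . T ;], [T → . A], [T → . B] }  — shift
  I8: { [A → . A f], [A → . n ( T], [A → . n n A], [A → n n . A] }  — shift
  I9: { [A → A . f], [A → n n A .] }  — shift, reduce
  I10: { [A → A f .] }  — reduce
  I11: { [B → ( .] }  — reduce
  I12: { [T → B .] }  — reduce
  I13: { [A → n ( T .], [B → T . ;] }  — shift, reduce
  I14: { [B → T ; .] }  — reduce

I2 contains reduce item [T → A .] and shift item [A → A . f] — shift-reduce conflict.
I9 contains reduce item [A → n n A .] and shift item [A → A . f] — shift-reduce conflict.
I13 contains reduce item [A → n ( T .] and shift item [B → T . ;] — shift-reduce conflict.

Answer: Yes — I2: [T → A .] vs [A → A . f]; I9: [A → n n A .] vs [A → A . f]; I13: [A → n ( T .] vs [B → T . ;]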